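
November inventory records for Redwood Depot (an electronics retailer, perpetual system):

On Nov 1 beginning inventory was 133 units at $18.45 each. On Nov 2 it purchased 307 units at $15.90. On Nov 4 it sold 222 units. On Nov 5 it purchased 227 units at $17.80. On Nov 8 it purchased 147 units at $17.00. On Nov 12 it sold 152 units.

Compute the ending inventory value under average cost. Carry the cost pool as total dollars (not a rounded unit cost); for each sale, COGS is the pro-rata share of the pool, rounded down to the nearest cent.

After Nov 1: 133 on hand, pool $2,453.85 (≈ $18.4500 each)
After Nov 2: 440 on hand, pool $7,335.15 (≈ $16.6708 each)
Nov 4, sell 222: 222/440 × $7,335.15 → $3,700.91
After Nov 5: 445 on hand, pool $7,674.84 (≈ $17.2468 each)
After Nov 8: 592 on hand, pool $10,173.84 (≈ $17.1855 each)
Nov 12, sell 152: 152/592 × $10,173.84 → $2,612.20
Total COGS = $3,700.91 + $2,612.20 = $6,313.11
Ending inventory (cost pool remaining) = $7,561.64

Ending inventory = $7,561.64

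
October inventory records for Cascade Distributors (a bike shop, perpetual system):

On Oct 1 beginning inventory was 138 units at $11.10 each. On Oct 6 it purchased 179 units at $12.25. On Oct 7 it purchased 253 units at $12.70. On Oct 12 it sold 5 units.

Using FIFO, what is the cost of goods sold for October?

COGS = $55.50

Oct 12, 5 sold [FIFO — oldest first]: 5 @ $11.10 = $55.50
Ending inventory: 133 @ $11.10 + 179 @ $12.25 + 253 @ $12.70 = $6,882.15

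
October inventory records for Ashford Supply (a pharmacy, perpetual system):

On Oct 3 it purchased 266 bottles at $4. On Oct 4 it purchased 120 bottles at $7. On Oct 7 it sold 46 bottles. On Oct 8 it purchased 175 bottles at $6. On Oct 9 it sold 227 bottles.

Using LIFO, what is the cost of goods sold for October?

COGS = $1,736

Oct 7, 46 sold [LIFO — newest first]: 46 @ $7 = $322
Oct 9, 227 sold [LIFO — newest first]: 175 @ $6 + 52 @ $7 = $1,414
Total COGS = $322 + $1,414 = $1,736
Ending inventory: 266 @ $4 + 22 @ $7 = $1,218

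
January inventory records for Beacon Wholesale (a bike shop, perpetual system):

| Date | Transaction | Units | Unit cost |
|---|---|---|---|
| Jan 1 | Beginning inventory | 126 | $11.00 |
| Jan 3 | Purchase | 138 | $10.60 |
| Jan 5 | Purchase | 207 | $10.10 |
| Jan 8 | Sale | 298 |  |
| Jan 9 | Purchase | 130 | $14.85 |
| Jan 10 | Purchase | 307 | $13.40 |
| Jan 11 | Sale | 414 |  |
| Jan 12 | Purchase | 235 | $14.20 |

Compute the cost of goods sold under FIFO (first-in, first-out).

Jan 8, 298 sold [FIFO — oldest first]: 126 @ $11.00 + 138 @ $10.60 + 34 @ $10.10 = $3,192.20
Jan 11, 414 sold [FIFO — oldest first]: 173 @ $10.10 + 130 @ $14.85 + 111 @ $13.40 = $5,165.20
Total COGS = $3,192.20 + $5,165.20 = $8,357.40
Ending inventory: 196 @ $13.40 + 235 @ $14.20 = $5,963.40

COGS = $8,357.40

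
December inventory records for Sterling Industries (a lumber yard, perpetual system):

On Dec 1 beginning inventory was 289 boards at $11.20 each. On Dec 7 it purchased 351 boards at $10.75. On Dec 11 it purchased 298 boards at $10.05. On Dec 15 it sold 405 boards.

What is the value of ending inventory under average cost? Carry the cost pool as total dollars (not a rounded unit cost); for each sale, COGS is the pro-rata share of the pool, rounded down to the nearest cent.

Ending inventory = $5,685.12

After Dec 1: 289 on hand, pool $3,236.80 (≈ $11.2000 each)
After Dec 7: 640 on hand, pool $7,010.05 (≈ $10.9532 each)
After Dec 11: 938 on hand, pool $10,004.95 (≈ $10.6663 each)
Dec 15, sell 405: 405/938 × $10,004.95 → $4,319.83
Ending inventory (cost pool remaining) = $5,685.12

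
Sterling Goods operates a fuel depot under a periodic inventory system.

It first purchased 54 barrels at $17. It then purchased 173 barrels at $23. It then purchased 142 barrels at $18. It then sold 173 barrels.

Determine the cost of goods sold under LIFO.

Sale 1 (173) [LIFO — newest first]: 142 @ $18 + 31 @ $23 = $3,269
Ending inventory: 54 @ $17 + 142 @ $23 = $4,184
Check: goods available $7,453 = COGS $3,269 + ending $4,184

COGS = $3,269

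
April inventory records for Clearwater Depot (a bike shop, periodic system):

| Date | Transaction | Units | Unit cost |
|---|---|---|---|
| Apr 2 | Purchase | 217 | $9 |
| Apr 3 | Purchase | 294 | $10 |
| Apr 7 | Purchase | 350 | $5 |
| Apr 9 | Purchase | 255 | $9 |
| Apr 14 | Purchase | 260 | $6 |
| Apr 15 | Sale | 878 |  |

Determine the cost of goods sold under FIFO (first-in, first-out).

COGS = $6,796

Apr 15, 878 sold [FIFO — oldest first]: 217 @ $9 + 294 @ $10 + 350 @ $5 + 17 @ $9 = $6,796
Ending inventory: 238 @ $9 + 260 @ $6 = $3,702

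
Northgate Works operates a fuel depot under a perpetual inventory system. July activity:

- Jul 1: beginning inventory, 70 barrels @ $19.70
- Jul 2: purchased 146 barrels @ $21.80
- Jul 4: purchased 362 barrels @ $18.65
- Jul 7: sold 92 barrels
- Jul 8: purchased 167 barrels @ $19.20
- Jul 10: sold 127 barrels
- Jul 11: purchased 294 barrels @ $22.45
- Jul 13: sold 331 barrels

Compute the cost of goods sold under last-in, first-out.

COGS = $11,464.90

Jul 7, 92 sold [LIFO — newest first]: 92 @ $18.65 = $1,715.80
Jul 10, 127 sold [LIFO — newest first]: 127 @ $19.20 = $2,438.40
Jul 13, 331 sold [LIFO — newest first]: 294 @ $22.45 + 37 @ $19.20 = $7,310.70
Total COGS = $1,715.80 + $2,438.40 + $7,310.70 = $11,464.90
Ending inventory: 70 @ $19.70 + 146 @ $21.80 + 270 @ $18.65 + 3 @ $19.20 = $9,654.90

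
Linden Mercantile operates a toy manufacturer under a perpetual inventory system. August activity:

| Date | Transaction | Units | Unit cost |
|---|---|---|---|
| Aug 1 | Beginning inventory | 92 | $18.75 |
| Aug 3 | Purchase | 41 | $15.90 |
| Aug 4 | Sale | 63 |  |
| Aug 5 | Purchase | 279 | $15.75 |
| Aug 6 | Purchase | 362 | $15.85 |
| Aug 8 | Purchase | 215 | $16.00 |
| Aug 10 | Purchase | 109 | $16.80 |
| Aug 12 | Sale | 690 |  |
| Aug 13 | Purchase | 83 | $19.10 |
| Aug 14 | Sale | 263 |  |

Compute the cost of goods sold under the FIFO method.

Aug 4, 63 sold [FIFO — oldest first]: 63 @ $18.75 = $1,181.25
Aug 12, 690 sold [FIFO — oldest first]: 29 @ $18.75 + 41 @ $15.90 + 279 @ $15.75 + 341 @ $15.85 = $10,994.75
Aug 14, 263 sold [FIFO — oldest first]: 21 @ $15.85 + 215 @ $16.00 + 27 @ $16.80 = $4,226.45
Total COGS = $1,181.25 + $10,994.75 + $4,226.45 = $16,402.45
Ending inventory: 82 @ $16.80 + 83 @ $19.10 = $2,962.90

COGS = $16,402.45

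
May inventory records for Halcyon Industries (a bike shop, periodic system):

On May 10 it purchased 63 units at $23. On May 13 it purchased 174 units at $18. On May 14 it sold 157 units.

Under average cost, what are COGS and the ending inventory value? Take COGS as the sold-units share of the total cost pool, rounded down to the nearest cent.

COGS = $3,034.67; ending inventory = $1,546.33

May 14, sell 157: 157/237 × $4,581.00 → $3,034.67
Ending inventory (cost pool remaining) = $1,546.33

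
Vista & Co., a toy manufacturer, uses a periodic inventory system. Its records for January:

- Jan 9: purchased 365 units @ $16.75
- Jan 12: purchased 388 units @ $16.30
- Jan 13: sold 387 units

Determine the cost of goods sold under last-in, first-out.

COGS = $6,308.10

Jan 13, 387 sold [LIFO — newest first]: 387 @ $16.30 = $6,308.10
Ending inventory: 365 @ $16.75 + 1 @ $16.30 = $6,130.05
Check: goods available $12,438.15 = COGS $6,308.10 + ending $6,130.05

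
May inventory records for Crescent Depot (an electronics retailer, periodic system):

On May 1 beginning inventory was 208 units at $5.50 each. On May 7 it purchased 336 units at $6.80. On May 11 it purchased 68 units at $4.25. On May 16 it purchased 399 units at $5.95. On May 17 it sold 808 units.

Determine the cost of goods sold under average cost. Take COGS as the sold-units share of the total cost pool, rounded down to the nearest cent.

May 17, sell 808: 808/1011 × $6,091.85 → $4,868.65
Ending inventory (cost pool remaining) = $1,223.20
Check: goods available $6,091.85 = COGS $4,868.65 + ending $1,223.20

COGS = $4,868.65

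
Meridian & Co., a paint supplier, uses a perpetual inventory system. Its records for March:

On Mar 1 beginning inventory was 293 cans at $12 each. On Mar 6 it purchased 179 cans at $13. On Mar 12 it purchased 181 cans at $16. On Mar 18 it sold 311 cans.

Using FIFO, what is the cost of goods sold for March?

Mar 18, 311 sold [FIFO — oldest first]: 293 @ $12 + 18 @ $13 = $3,750
Ending inventory: 161 @ $13 + 181 @ $16 = $4,989

COGS = $3,750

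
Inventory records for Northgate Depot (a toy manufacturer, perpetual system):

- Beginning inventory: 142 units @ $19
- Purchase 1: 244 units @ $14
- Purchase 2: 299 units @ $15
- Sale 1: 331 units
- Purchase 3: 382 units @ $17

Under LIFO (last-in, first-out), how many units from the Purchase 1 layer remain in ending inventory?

212

Sale 1 (331) [LIFO — newest first]: 299 @ $15 + 32 @ $14 = $4,933
Ending inventory: 142 @ $19 + 212 @ $14 + 382 @ $17 = $12,160
Check: goods available $17,093 = COGS $4,933 + ending $12,160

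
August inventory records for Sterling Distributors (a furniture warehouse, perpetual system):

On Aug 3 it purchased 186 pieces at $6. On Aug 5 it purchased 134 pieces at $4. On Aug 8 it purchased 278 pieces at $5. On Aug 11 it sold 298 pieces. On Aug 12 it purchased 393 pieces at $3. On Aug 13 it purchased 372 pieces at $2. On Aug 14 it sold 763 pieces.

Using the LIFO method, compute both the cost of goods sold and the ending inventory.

COGS = $3,387; ending inventory = $1,578

Aug 11, 298 sold [LIFO — newest first]: 278 @ $5 + 20 @ $4 = $1,470
Aug 14, 763 sold [LIFO — newest first]: 372 @ $2 + 391 @ $3 = $1,917
Total COGS = $1,470 + $1,917 = $3,387
Ending inventory: 186 @ $6 + 114 @ $4 + 2 @ $3 = $1,578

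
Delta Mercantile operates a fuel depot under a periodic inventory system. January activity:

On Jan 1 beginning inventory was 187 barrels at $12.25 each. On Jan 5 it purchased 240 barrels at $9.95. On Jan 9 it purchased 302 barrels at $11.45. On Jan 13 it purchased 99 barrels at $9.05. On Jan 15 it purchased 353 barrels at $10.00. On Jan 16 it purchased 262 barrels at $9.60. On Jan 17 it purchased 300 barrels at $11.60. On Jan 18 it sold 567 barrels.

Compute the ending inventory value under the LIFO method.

Ending inventory = $12,512.60

Jan 18, 567 sold [LIFO — newest first]: 300 @ $11.60 + 262 @ $9.60 + 5 @ $10.00 = $6,045.20
Ending inventory: 187 @ $12.25 + 240 @ $9.95 + 302 @ $11.45 + 99 @ $9.05 + 348 @ $10.00 = $12,512.60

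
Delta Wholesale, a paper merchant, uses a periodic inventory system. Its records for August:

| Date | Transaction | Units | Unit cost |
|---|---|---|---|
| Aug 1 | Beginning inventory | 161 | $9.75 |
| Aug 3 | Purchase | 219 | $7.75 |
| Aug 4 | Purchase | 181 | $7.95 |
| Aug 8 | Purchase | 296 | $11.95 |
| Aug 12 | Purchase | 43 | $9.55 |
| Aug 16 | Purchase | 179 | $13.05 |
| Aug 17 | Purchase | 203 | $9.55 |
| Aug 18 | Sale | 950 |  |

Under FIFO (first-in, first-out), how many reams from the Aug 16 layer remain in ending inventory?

129

Aug 18, 950 sold [FIFO — oldest first]: 161 @ $9.75 + 219 @ $7.75 + 181 @ $7.95 + 296 @ $11.95 + 43 @ $9.55 + 50 @ $13.05 = $9,306.30
Ending inventory: 129 @ $13.05 + 203 @ $9.55 = $3,622.10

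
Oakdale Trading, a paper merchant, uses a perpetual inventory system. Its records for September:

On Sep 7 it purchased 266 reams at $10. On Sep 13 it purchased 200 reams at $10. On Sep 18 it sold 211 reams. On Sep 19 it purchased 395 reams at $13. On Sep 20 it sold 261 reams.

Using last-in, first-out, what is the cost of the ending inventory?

Ending inventory = $4,292

Sep 18, 211 sold [LIFO — newest first]: 200 @ $10 + 11 @ $10 = $2,110
Sep 20, 261 sold [LIFO — newest first]: 261 @ $13 = $3,393
Total COGS = $2,110 + $3,393 = $5,503
Ending inventory: 255 @ $10 + 134 @ $13 = $4,292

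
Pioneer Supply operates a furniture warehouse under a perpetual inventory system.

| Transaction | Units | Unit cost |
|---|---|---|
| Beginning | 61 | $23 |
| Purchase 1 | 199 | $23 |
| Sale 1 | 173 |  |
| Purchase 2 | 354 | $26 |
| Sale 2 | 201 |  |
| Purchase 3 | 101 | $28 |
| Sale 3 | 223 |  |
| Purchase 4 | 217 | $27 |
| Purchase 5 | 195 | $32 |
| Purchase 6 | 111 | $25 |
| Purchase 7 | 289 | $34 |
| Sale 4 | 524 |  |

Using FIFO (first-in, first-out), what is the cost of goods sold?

COGS = $29,919

Sale 1 (173) [FIFO — oldest first]: 61 @ $23 + 112 @ $23 = $3,979
Sale 2 (201) [FIFO — oldest first]: 87 @ $23 + 114 @ $26 = $4,965
Sale 3 (223) [FIFO — oldest first]: 223 @ $26 = $5,798
Sale 4 (524) [FIFO — oldest first]: 17 @ $26 + 101 @ $28 + 217 @ $27 + 189 @ $32 = $15,177
Total COGS = $3,979 + $4,965 + $5,798 + $15,177 = $29,919
Ending inventory: 6 @ $32 + 111 @ $25 + 289 @ $34 = $12,793
Check: goods available $42,712 = COGS $29,919 + ending $12,793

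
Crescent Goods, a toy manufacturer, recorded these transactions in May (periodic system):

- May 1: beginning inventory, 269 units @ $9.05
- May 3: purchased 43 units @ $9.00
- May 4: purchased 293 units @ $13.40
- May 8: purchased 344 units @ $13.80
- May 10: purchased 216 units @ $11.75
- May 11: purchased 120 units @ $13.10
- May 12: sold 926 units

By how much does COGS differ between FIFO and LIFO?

$976.15

FIFO COGS: 269 @ $9.05 + 43 @ $9.00 + 293 @ $13.40 + 321 @ $13.80 = $11,177.45
LIFO COGS: 120 @ $13.10 + 216 @ $11.75 + 344 @ $13.80 + 246 @ $13.40 = $12,153.60
Difference = |$11,177.45 − $12,153.60| = $976.15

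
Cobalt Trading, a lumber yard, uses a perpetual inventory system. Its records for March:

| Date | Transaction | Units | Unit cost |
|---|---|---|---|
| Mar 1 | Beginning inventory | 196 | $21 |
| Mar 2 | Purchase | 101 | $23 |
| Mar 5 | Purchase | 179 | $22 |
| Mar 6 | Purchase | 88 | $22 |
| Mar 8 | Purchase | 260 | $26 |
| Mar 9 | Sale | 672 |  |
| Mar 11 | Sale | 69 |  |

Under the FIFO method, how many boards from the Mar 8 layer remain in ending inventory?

83

Mar 9, 672 sold [FIFO — oldest first]: 196 @ $21 + 101 @ $23 + 179 @ $22 + 88 @ $22 + 108 @ $26 = $15,121
Mar 11, 69 sold [FIFO — oldest first]: 69 @ $26 = $1,794
Total COGS = $15,121 + $1,794 = $16,915
Ending inventory: 83 @ $26 = $2,158
Check: goods available $19,073 = COGS $16,915 + ending $2,158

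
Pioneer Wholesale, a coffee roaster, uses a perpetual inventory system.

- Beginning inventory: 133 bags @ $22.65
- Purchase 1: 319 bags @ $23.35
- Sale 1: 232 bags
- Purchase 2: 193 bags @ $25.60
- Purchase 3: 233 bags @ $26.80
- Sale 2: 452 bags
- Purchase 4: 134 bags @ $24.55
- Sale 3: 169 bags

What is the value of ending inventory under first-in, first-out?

Ending inventory = $3,959.70

Sale 1 (232) [FIFO — oldest first]: 133 @ $22.65 + 99 @ $23.35 = $5,324.10
Sale 2 (452) [FIFO — oldest first]: 220 @ $23.35 + 193 @ $25.60 + 39 @ $26.80 = $11,123.00
Sale 3 (169) [FIFO — oldest first]: 169 @ $26.80 = $4,529.20
Total COGS = $5,324.10 + $11,123.00 + $4,529.20 = $20,976.30
Ending inventory: 25 @ $26.80 + 134 @ $24.55 = $3,959.70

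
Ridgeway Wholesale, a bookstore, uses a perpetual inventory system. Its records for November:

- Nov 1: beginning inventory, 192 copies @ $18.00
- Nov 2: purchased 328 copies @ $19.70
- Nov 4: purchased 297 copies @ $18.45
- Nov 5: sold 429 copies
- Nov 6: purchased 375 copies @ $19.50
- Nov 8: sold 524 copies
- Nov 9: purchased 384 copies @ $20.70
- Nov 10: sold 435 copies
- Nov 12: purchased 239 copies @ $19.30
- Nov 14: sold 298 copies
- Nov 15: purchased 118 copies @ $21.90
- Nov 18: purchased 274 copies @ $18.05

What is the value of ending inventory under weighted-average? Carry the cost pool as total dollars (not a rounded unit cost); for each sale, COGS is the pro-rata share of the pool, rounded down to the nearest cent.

After Nov 1: 192 on hand, pool $3,456.00 (≈ $18.0000 each)
After Nov 2: 520 on hand, pool $9,917.60 (≈ $19.0723 each)
After Nov 4: 817 on hand, pool $15,397.25 (≈ $18.8461 each)
Nov 5, sell 429: 429/817 × $15,397.25 → $8,084.96
After Nov 6: 763 on hand, pool $14,624.79 (≈ $19.1675 each)
Nov 8, sell 524: 524/763 × $14,624.79 → $10,043.76
After Nov 9: 623 on hand, pool $12,529.83 (≈ $20.1121 each)
Nov 10, sell 435: 435/623 × $12,529.83 → $8,748.75
After Nov 12: 427 on hand, pool $8,393.78 (≈ $19.6576 each)
Nov 14, sell 298: 298/427 × $8,393.78 → $5,857.95
After Nov 15: 247 on hand, pool $5,120.03 (≈ $20.7289 each)
After Nov 18: 521 on hand, pool $10,065.73 (≈ $19.3200 each)
Total COGS = $8,084.96 + $10,043.76 + $8,748.75 + $5,857.95 = $32,735.42
Ending inventory (cost pool remaining) = $10,065.73
Check: goods available $42,801.15 = COGS $32,735.42 + ending $10,065.73

Ending inventory = $10,065.73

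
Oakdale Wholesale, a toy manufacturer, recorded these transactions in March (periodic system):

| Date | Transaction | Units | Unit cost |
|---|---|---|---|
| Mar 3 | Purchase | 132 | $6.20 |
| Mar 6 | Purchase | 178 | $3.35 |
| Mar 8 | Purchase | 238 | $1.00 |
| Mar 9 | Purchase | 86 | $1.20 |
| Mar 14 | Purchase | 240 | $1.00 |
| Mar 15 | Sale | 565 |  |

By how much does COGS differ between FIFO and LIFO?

FIFO COGS: 132 @ $6.20 + 178 @ $3.35 + 238 @ $1.00 + 17 @ $1.20 = $1,673.10
LIFO COGS: 240 @ $1.00 + 86 @ $1.20 + 238 @ $1.00 + 1 @ $3.35 = $584.55
Difference = |$1,673.10 − $584.55| = $1,088.55

$1,088.55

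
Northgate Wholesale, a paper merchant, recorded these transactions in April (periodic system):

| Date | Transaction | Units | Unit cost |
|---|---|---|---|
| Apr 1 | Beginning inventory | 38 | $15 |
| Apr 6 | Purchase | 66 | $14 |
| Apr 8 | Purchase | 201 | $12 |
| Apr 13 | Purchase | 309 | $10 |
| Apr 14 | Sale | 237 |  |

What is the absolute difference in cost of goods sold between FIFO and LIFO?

FIFO COGS: 38 @ $15 + 66 @ $14 + 133 @ $12 = $3,090
LIFO COGS: 237 @ $10 = $2,370
Difference = |$3,090 − $2,370| = $720

$720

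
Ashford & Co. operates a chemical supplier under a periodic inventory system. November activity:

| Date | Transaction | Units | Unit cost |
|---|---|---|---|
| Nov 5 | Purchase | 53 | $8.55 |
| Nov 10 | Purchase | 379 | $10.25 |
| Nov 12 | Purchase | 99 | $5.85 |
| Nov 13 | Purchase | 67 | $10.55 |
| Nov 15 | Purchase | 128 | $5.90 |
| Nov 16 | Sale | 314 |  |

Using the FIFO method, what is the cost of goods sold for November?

COGS = $3,128.40

Nov 16, 314 sold [FIFO — oldest first]: 53 @ $8.55 + 261 @ $10.25 = $3,128.40
Ending inventory: 118 @ $10.25 + 99 @ $5.85 + 67 @ $10.55 + 128 @ $5.90 = $3,250.70
Check: goods available $6,379.10 = COGS $3,128.40 + ending $3,250.70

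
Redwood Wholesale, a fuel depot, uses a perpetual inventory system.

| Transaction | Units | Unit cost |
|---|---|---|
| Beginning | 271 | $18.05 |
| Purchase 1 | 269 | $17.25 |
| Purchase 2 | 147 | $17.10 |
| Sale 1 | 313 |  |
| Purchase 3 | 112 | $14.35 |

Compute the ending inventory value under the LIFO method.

Sale 1 (313) [LIFO — newest first]: 147 @ $17.10 + 166 @ $17.25 = $5,377.20
Ending inventory: 271 @ $18.05 + 103 @ $17.25 + 112 @ $14.35 = $8,275.50

Ending inventory = $8,275.50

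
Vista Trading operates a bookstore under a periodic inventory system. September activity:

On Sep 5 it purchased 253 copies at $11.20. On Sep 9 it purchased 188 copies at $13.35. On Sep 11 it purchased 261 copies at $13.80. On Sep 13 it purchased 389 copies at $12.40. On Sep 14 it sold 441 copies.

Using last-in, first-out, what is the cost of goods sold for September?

Sep 14, 441 sold [LIFO — newest first]: 389 @ $12.40 + 52 @ $13.80 = $5,541.20
Ending inventory: 253 @ $11.20 + 188 @ $13.35 + 209 @ $13.80 = $8,227.60

COGS = $5,541.20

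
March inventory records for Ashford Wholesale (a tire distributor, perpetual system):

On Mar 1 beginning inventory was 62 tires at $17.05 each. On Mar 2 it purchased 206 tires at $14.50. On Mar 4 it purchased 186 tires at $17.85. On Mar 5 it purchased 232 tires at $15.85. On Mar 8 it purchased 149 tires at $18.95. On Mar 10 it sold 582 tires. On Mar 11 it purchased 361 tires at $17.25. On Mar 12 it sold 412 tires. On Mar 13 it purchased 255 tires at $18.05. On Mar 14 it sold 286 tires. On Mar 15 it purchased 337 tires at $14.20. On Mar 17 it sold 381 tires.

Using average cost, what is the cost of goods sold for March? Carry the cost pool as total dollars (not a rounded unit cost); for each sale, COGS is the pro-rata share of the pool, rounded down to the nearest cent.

After Mar 1: 62 on hand, pool $1,057.10 (≈ $17.0500 each)
After Mar 2: 268 on hand, pool $4,044.10 (≈ $15.0899 each)
After Mar 4: 454 on hand, pool $7,364.20 (≈ $16.2207 each)
After Mar 5: 686 on hand, pool $11,041.40 (≈ $16.0953 each)
After Mar 8: 835 on hand, pool $13,864.95 (≈ $16.6047 each)
Mar 10, sell 582: 582/835 × $13,864.95 → $9,663.95
After Mar 11: 614 on hand, pool $10,428.25 (≈ $16.9841 each)
Mar 12, sell 412: 412/614 × $10,428.25 → $6,997.45
After Mar 13: 457 on hand, pool $8,033.55 (≈ $17.5789 each)
Mar 14, sell 286: 286/457 × $8,033.55 → $5,027.56
After Mar 15: 508 on hand, pool $7,791.39 (≈ $15.3374 each)
Mar 17, sell 381: 381/508 × $7,791.39 → $5,843.54
Total COGS = $9,663.95 + $6,997.45 + $5,027.56 + $5,843.54 = $27,532.50
Ending inventory (cost pool remaining) = $1,947.85

COGS = $27,532.50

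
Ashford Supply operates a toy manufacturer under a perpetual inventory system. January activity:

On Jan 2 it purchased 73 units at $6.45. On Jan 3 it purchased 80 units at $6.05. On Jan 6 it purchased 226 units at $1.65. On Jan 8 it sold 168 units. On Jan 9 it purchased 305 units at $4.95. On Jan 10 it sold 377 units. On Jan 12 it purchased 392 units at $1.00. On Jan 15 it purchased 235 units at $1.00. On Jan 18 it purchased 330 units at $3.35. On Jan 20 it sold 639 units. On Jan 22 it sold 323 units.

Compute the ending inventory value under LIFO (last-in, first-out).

Ending inventory = $839.90

Jan 8, 168 sold [LIFO — newest first]: 168 @ $1.65 = $277.20
Jan 10, 377 sold [LIFO — newest first]: 305 @ $4.95 + 58 @ $1.65 + 14 @ $6.05 = $1,690.15
Jan 20, 639 sold [LIFO — newest first]: 330 @ $3.35 + 235 @ $1.00 + 74 @ $1.00 = $1,414.50
Jan 22, 323 sold [LIFO — newest first]: 318 @ $1.00 + 5 @ $6.05 = $348.25
Total COGS = $277.20 + $1,690.15 + $1,414.50 + $348.25 = $3,730.10
Ending inventory: 73 @ $6.45 + 61 @ $6.05 = $839.90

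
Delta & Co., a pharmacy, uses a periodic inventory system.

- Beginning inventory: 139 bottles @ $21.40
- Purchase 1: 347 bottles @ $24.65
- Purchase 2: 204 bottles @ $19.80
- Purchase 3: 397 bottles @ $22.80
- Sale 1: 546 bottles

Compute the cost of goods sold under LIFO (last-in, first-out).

COGS = $12,001.80

Sale 1 (546) [LIFO — newest first]: 397 @ $22.80 + 149 @ $19.80 = $12,001.80
Ending inventory: 139 @ $21.40 + 347 @ $24.65 + 55 @ $19.80 = $12,617.15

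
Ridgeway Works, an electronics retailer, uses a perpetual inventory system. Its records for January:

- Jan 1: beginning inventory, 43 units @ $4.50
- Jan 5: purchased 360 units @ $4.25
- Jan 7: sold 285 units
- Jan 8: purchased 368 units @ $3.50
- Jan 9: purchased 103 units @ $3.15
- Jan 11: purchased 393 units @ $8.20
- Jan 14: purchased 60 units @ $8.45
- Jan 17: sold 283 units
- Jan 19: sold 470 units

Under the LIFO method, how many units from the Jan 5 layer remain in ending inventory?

Jan 7, 285 sold [LIFO — newest first]: 285 @ $4.25 = $1,211.25
Jan 17, 283 sold [LIFO — newest first]: 60 @ $8.45 + 223 @ $8.20 = $2,335.60
Jan 19, 470 sold [LIFO — newest first]: 170 @ $8.20 + 103 @ $3.15 + 197 @ $3.50 = $2,407.95
Total COGS = $1,211.25 + $2,335.60 + $2,407.95 = $5,954.80
Ending inventory: 43 @ $4.50 + 75 @ $4.25 + 171 @ $3.50 = $1,110.75
Check: goods available $7,065.55 = COGS $5,954.80 + ending $1,110.75

75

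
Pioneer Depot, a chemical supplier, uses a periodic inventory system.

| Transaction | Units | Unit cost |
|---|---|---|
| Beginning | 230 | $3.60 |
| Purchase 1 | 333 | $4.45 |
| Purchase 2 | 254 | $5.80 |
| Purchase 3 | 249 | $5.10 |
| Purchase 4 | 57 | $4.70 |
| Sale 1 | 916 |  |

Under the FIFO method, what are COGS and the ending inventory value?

COGS = $4,287.95; ending inventory = $1,032.90

Sale 1 (916) [FIFO — oldest first]: 230 @ $3.60 + 333 @ $4.45 + 254 @ $5.80 + 99 @ $5.10 = $4,287.95
Ending inventory: 150 @ $5.10 + 57 @ $4.70 = $1,032.90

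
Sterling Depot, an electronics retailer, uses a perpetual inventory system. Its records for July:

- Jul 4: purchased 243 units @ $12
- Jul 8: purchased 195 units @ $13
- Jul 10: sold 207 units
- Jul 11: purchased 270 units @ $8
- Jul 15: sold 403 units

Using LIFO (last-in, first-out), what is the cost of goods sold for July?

Jul 10, 207 sold [LIFO — newest first]: 195 @ $13 + 12 @ $12 = $2,679
Jul 15, 403 sold [LIFO — newest first]: 270 @ $8 + 133 @ $12 = $3,756
Total COGS = $2,679 + $3,756 = $6,435
Ending inventory: 98 @ $12 = $1,176
Check: goods available $7,611 = COGS $6,435 + ending $1,176

COGS = $6,435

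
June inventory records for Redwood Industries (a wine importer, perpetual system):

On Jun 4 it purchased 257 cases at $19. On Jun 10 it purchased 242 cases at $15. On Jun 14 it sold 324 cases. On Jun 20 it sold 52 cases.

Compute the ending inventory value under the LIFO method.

Jun 14, 324 sold [LIFO — newest first]: 242 @ $15 + 82 @ $19 = $5,188
Jun 20, 52 sold [LIFO — newest first]: 52 @ $19 = $988
Total COGS = $5,188 + $988 = $6,176
Ending inventory: 123 @ $19 = $2,337

Ending inventory = $2,337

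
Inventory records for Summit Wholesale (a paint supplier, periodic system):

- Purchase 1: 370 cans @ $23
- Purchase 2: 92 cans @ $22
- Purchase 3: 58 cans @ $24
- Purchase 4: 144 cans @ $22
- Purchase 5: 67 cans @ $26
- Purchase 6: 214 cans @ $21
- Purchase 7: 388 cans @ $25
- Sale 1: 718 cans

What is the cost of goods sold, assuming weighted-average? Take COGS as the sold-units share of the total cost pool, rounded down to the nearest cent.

Sale 1, sell 718: 718/1333 × $31,030.00 → $16,713.83
Ending inventory (cost pool remaining) = $14,316.17

COGS = $16,713.83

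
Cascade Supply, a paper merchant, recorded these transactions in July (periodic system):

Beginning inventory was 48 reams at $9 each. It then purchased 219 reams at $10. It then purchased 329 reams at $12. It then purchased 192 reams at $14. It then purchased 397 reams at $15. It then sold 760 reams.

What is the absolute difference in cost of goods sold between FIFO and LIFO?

$1,829

FIFO COGS: 48 @ $9 + 219 @ $10 + 329 @ $12 + 164 @ $14 = $8,866
LIFO COGS: 397 @ $15 + 192 @ $14 + 171 @ $12 = $10,695
Difference = |$8,866 − $10,695| = $1,829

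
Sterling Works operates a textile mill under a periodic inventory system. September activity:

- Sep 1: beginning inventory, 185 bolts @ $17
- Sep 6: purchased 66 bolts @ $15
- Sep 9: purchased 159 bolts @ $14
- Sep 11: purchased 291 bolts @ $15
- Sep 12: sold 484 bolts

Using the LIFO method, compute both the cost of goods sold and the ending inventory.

Sep 12, 484 sold [LIFO — newest first]: 291 @ $15 + 159 @ $14 + 34 @ $15 = $7,101
Ending inventory: 185 @ $17 + 32 @ $15 = $3,625
Check: goods available $10,726 = COGS $7,101 + ending $3,625

COGS = $7,101; ending inventory = $3,625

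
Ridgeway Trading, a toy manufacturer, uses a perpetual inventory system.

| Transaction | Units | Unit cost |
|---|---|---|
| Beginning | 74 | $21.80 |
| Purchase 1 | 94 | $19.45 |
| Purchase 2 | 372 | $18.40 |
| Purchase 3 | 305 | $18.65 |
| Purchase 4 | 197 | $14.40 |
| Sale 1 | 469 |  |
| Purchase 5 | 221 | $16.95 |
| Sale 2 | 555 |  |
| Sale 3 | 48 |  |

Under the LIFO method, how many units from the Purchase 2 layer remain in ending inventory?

Sale 1 (469) [LIFO — newest first]: 197 @ $14.40 + 272 @ $18.65 = $7,909.60
Sale 2 (555) [LIFO — newest first]: 221 @ $16.95 + 33 @ $18.65 + 301 @ $18.40 = $9,899.80
Sale 3 (48) [LIFO — newest first]: 48 @ $18.40 = $883.20
Total COGS = $7,909.60 + $9,899.80 + $883.20 = $18,692.60
Ending inventory: 74 @ $21.80 + 94 @ $19.45 + 23 @ $18.40 = $3,864.70
Check: goods available $22,557.30 = COGS $18,692.60 + ending $3,864.70

23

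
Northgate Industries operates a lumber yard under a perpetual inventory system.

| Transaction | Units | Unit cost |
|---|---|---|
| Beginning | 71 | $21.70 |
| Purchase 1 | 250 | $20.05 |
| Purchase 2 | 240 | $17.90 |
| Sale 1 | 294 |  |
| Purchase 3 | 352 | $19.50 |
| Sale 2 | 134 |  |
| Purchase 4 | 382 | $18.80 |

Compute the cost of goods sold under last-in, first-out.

Sale 1 (294) [LIFO — newest first]: 240 @ $17.90 + 54 @ $20.05 = $5,378.70
Sale 2 (134) [LIFO — newest first]: 134 @ $19.50 = $2,613.00
Total COGS = $5,378.70 + $2,613.00 = $7,991.70
Ending inventory: 71 @ $21.70 + 196 @ $20.05 + 218 @ $19.50 + 382 @ $18.80 = $16,903.10

COGS = $7,991.70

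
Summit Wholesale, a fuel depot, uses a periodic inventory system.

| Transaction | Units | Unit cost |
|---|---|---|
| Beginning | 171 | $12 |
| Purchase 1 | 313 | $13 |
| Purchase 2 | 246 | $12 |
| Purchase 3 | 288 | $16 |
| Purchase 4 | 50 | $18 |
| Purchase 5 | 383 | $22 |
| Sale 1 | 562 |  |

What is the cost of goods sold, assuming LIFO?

COGS = $11,390

Sale 1 (562) [LIFO — newest first]: 383 @ $22 + 50 @ $18 + 129 @ $16 = $11,390
Ending inventory: 171 @ $12 + 313 @ $13 + 246 @ $12 + 159 @ $16 = $11,617
Check: goods available $23,007 = COGS $11,390 + ending $11,617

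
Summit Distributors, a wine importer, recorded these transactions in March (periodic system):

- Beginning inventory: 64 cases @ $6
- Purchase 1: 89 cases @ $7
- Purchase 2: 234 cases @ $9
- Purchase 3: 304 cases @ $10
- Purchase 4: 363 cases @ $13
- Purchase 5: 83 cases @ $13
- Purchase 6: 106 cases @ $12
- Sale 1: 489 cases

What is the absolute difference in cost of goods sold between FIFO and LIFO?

FIFO COGS: 64 @ $6 + 89 @ $7 + 234 @ $9 + 102 @ $10 = $4,133
LIFO COGS: 106 @ $12 + 83 @ $13 + 300 @ $13 = $6,251
Difference = |$4,133 − $6,251| = $2,118

$2,118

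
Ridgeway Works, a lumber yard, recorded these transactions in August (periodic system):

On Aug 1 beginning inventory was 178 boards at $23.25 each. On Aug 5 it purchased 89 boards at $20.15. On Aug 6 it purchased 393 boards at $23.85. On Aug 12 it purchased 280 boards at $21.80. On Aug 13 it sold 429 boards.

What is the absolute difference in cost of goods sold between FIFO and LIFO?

FIFO COGS: 178 @ $23.25 + 89 @ $20.15 + 162 @ $23.85 = $9,795.55
LIFO COGS: 280 @ $21.80 + 149 @ $23.85 = $9,657.65
Difference = |$9,795.55 − $9,657.65| = $137.90

$137.90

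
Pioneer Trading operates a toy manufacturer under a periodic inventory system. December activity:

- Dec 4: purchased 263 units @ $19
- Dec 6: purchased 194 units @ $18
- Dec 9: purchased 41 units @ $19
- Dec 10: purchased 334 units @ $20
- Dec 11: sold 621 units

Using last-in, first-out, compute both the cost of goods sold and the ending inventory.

COGS = $11,939; ending inventory = $4,009

Dec 11, 621 sold [LIFO — newest first]: 334 @ $20 + 41 @ $19 + 194 @ $18 + 52 @ $19 = $11,939
Ending inventory: 211 @ $19 = $4,009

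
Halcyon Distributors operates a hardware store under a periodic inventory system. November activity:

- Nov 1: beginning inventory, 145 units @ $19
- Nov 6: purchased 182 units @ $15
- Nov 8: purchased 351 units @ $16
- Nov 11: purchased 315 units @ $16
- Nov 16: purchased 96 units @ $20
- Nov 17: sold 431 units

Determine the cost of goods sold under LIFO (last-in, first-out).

COGS = $7,280

Nov 17, 431 sold [LIFO — newest first]: 96 @ $20 + 315 @ $16 + 20 @ $16 = $7,280
Ending inventory: 145 @ $19 + 182 @ $15 + 331 @ $16 = $10,781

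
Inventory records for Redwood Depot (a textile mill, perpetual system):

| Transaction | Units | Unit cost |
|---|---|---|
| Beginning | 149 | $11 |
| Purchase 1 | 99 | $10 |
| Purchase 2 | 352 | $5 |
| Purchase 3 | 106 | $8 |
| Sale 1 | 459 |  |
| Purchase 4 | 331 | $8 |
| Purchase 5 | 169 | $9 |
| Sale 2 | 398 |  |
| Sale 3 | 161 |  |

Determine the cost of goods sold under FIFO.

COGS = $7,733

Sale 1 (459) [FIFO — oldest first]: 149 @ $11 + 99 @ $10 + 211 @ $5 = $3,684
Sale 2 (398) [FIFO — oldest first]: 141 @ $5 + 106 @ $8 + 151 @ $8 = $2,761
Sale 3 (161) [FIFO — oldest first]: 161 @ $8 = $1,288
Total COGS = $3,684 + $2,761 + $1,288 = $7,733
Ending inventory: 19 @ $8 + 169 @ $9 = $1,673
Check: goods available $9,406 = COGS $7,733 + ending $1,673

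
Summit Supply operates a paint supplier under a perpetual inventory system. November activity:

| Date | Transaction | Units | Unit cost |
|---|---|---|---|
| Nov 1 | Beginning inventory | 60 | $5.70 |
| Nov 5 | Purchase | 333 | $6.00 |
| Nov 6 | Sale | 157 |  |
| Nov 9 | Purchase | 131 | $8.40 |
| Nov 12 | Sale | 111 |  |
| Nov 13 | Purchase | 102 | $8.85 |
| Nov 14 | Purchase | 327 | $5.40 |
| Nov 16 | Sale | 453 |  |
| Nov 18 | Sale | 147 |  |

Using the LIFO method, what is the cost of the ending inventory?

Ending inventory = $492.00

Nov 6, 157 sold [LIFO — newest first]: 157 @ $6.00 = $942.00
Nov 12, 111 sold [LIFO — newest first]: 111 @ $8.40 = $932.40
Nov 16, 453 sold [LIFO — newest first]: 327 @ $5.40 + 102 @ $8.85 + 20 @ $8.40 + 4 @ $6.00 = $2,860.50
Nov 18, 147 sold [LIFO — newest first]: 147 @ $6.00 = $882.00
Total COGS = $942.00 + $932.40 + $2,860.50 + $882.00 = $5,616.90
Ending inventory: 60 @ $5.70 + 25 @ $6.00 = $492.00
Check: goods available $6,108.90 = COGS $5,616.90 + ending $492.00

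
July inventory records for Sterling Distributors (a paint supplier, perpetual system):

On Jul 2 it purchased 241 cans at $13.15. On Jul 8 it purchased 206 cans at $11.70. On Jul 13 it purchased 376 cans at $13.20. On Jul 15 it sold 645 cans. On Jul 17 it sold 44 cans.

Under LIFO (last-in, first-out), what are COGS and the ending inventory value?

Jul 15, 645 sold [LIFO — newest first]: 376 @ $13.20 + 206 @ $11.70 + 63 @ $13.15 = $8,201.85
Jul 17, 44 sold [LIFO — newest first]: 44 @ $13.15 = $578.60
Total COGS = $8,201.85 + $578.60 = $8,780.45
Ending inventory: 134 @ $13.15 = $1,762.10
Check: goods available $10,542.55 = COGS $8,780.45 + ending $1,762.10

COGS = $8,780.45; ending inventory = $1,762.10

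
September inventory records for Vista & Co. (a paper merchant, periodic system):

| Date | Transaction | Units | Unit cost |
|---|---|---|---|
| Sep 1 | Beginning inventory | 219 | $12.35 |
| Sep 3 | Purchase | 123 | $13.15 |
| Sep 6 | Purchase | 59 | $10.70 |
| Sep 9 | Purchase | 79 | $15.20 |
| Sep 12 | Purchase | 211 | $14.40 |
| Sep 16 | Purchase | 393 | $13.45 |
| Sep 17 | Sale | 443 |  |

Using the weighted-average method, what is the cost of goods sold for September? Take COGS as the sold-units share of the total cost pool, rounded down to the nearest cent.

Sep 17, sell 443: 443/1084 × $14,478.45 → $5,916.93
Ending inventory (cost pool remaining) = $8,561.52
Check: goods available $14,478.45 = COGS $5,916.93 + ending $8,561.52

COGS = $5,916.93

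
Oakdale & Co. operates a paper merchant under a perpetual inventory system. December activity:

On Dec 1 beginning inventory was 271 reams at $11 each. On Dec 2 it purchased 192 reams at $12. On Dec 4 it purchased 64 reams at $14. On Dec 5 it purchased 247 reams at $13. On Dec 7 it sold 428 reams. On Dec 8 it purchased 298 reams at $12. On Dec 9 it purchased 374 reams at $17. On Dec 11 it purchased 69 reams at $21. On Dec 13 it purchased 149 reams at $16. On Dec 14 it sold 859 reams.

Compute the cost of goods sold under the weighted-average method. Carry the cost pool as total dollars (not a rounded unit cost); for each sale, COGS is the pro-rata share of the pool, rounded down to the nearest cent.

COGS = $17,679.23

After Dec 1: 271 on hand, pool $2,981.00 (≈ $11.0000 each)
After Dec 2: 463 on hand, pool $5,285.00 (≈ $11.4147 each)
After Dec 4: 527 on hand, pool $6,181.00 (≈ $11.7287 each)
After Dec 5: 774 on hand, pool $9,392.00 (≈ $12.1344 each)
Dec 7, sell 428: 428/774 × $9,392.00 → $5,193.50
After Dec 8: 644 on hand, pool $7,774.50 (≈ $12.0722 each)
After Dec 9: 1018 on hand, pool $14,132.50 (≈ $13.8826 each)
After Dec 11: 1087 on hand, pool $15,581.50 (≈ $14.3344 each)
After Dec 13: 1236 on hand, pool $17,965.50 (≈ $14.5352 each)
Dec 14, sell 859: 859/1236 × $17,965.50 → $12,485.73
Total COGS = $5,193.50 + $12,485.73 = $17,679.23
Ending inventory (cost pool remaining) = $5,479.77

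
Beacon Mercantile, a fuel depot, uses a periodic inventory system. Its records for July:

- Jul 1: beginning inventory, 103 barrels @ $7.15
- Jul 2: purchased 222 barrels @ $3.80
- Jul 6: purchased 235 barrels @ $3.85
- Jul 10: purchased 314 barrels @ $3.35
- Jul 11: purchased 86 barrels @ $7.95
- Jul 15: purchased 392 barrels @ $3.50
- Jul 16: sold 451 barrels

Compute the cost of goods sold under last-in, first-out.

COGS = $1,841.05

Jul 16, 451 sold [LIFO — newest first]: 392 @ $3.50 + 59 @ $7.95 = $1,841.05
Ending inventory: 103 @ $7.15 + 222 @ $3.80 + 235 @ $3.85 + 314 @ $3.35 + 27 @ $7.95 = $3,751.35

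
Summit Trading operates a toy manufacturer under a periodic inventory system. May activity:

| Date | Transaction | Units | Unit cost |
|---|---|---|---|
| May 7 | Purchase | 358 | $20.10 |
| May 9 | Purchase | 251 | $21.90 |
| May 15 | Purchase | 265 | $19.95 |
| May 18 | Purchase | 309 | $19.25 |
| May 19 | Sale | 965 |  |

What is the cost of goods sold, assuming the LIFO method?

COGS = $19,545.90

May 19, 965 sold [LIFO — newest first]: 309 @ $19.25 + 265 @ $19.95 + 251 @ $21.90 + 140 @ $20.10 = $19,545.90
Ending inventory: 218 @ $20.10 = $4,381.80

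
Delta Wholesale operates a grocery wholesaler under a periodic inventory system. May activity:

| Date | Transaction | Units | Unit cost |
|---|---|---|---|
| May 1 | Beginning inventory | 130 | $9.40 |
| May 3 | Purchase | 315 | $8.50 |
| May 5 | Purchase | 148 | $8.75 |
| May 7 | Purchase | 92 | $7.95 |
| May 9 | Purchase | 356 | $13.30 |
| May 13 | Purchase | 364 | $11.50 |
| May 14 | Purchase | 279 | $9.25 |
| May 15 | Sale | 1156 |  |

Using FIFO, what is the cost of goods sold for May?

COGS = $11,983.20

May 15, 1156 sold [FIFO — oldest first]: 130 @ $9.40 + 315 @ $8.50 + 148 @ $8.75 + 92 @ $7.95 + 356 @ $13.30 + 115 @ $11.50 = $11,983.20
Ending inventory: 249 @ $11.50 + 279 @ $9.25 = $5,444.25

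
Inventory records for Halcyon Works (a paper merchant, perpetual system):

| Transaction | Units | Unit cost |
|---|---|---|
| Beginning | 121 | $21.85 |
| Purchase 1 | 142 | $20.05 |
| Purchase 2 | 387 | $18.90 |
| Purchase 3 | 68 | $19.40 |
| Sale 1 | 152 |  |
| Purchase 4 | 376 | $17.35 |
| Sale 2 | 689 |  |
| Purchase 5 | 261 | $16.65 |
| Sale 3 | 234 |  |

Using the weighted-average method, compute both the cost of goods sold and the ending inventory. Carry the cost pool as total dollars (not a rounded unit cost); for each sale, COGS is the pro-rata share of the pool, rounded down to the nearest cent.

After Beginning: 121 on hand, pool $2,643.85 (≈ $21.8500 each)
After Purchase 1: 263 on hand, pool $5,490.95 (≈ $20.8781 each)
After Purchase 2: 650 on hand, pool $12,805.25 (≈ $19.7004 each)
After Purchase 3: 718 on hand, pool $14,124.45 (≈ $19.6719 each)
Sale 1, sell 152: 152/718 × $14,124.45 → $2,990.13
After Purchase 4: 942 on hand, pool $17,657.92 (≈ $18.7451 each)
Sale 2, sell 689: 689/942 × $17,657.92 → $12,915.40
After Purchase 5: 514 on hand, pool $9,088.17 (≈ $17.6813 each)
Sale 3, sell 234: 234/514 × $9,088.17 → $4,137.41
Total COGS = $2,990.13 + $12,915.40 + $4,137.41 = $20,042.94
Ending inventory (cost pool remaining) = $4,950.76
Check: goods available $24,993.70 = COGS $20,042.94 + ending $4,950.76

COGS = $20,042.94; ending inventory = $4,950.76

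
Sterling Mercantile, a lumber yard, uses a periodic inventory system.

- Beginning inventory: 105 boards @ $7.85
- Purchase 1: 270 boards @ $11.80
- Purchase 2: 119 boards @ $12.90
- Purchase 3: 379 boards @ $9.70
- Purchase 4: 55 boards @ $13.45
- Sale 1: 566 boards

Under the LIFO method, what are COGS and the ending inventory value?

COGS = $6,104.55; ending inventory = $3,856.85

Sale 1 (566) [LIFO — newest first]: 55 @ $13.45 + 379 @ $9.70 + 119 @ $12.90 + 13 @ $11.80 = $6,104.55
Ending inventory: 105 @ $7.85 + 257 @ $11.80 = $3,856.85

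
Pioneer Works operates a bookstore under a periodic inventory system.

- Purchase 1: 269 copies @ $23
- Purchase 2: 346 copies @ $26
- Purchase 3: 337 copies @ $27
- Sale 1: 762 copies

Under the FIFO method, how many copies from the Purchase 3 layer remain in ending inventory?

Sale 1 (762) [FIFO — oldest first]: 269 @ $23 + 346 @ $26 + 147 @ $27 = $19,152
Ending inventory: 190 @ $27 = $5,130

190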